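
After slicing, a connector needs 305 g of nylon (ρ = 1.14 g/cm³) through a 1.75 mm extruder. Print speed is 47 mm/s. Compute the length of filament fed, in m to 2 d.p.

Volume = 305 g / 1.14 g·cm⁻³ = 267.5439 cm³ = 267543.9 mm³.
Filament cross-section = π × (1.75/2)² = 2.4053 mm².
L = V/A = 267543.9/2.4053 = 111230.99 mm → 111.23 m.

111.23 m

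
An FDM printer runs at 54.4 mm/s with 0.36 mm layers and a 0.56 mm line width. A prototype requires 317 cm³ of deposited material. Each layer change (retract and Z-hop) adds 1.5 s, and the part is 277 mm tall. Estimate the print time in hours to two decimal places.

8.35 hours

Line area = 0.36 × 0.56, so 0.2016 mm².
Toolpath length = 317 cm³ / 0.2016 mm² = 317000 / 0.2016 = 1572420.6 mm.
Extrusion time = 1572420.6 / 54.4, so 28904.8 s.
Number of layers: 277 / 0.36 → 770 (rounded up).
Layer-change overhead = 770 × 1.5, so 1155 s.
Total = 28904.8 + 1155 = 30059.8 s = 8.35 hours.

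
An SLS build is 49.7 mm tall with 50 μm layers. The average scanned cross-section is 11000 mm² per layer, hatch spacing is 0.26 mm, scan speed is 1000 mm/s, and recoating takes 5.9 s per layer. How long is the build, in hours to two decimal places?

Layers = ⌈49.7/0.05⌉ = 994.
Hatch length per layer = 11000 / 0.26, so 42307.7 mm.
Per-layer scan time = 42307.7 / 1000 = 42.3077 s.
Per-layer time = 42.3077 + 5.9 = 48.2077 s.
Total: 994 × 48.2077 s = 47918.4538 s → 13.31 hours.

13.31 hours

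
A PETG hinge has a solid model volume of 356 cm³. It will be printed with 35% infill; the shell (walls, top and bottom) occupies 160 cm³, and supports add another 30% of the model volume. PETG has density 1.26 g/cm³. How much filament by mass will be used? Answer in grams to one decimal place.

422.6 g

Interior volume = 356 − 160, so 196 cm³.
Deposited infill: 0.35 × 196 → 68.6 cm³.
Support = 0.30 × 356 = 106.8 cm³.
Total printed volume: 160 + 68.6 + 106.8 → 335.4 cm³.
Mass = 335.4 × 1.26 = 422.604 g.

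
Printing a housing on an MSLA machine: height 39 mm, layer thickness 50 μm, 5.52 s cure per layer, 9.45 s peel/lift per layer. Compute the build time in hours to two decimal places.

3.24 hours

Number of layers: 39 / 0.05 → 780 (rounded up).
Each layer takes: 5.52 + 9.45 → 14.97 s.
Total = 780 × 14.97 = 11676.6 s = 3.24 hours.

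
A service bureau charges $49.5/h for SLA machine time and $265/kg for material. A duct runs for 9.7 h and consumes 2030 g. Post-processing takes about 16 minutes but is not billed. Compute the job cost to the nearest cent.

Time charge: 49.5 × 9.7 → $480.15.
Material cost = 265 × 2030/1000, so $537.95.
Job cost: 480.15 + 537.95 = $1018.10.

$1018.10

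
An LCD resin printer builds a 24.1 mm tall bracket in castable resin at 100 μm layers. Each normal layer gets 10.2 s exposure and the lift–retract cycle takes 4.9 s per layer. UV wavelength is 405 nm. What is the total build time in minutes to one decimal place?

60.7 minutes

Layer count = ceil(24.1 / 0.1) = 241.
Each layer takes = 10.2 + 4.9 = 15.1 s.
Build time: 241 × 15.1 s = 3639.1 s, i.e. 60.7 minutes.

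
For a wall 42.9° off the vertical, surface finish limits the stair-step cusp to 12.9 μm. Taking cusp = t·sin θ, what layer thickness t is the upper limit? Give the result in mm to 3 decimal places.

sin(42.9°) = 0.6807; t_max = 0.0129/0.6807 = 0.019 mm.

0.019 mm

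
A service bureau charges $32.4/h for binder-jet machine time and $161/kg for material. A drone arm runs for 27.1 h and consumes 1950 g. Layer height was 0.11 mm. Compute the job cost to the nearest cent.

$1191.99

Machine-time cost: 32.4 × 27.1 → $878.04.
Material cost = 161 × 1950/1000 = $313.95.
Total = 878.04 + 313.95 = $1191.99.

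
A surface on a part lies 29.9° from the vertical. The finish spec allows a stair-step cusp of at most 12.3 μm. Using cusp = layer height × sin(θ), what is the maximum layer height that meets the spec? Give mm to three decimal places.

0.025 mm

t = h_c / sin θ = 0.0123 / 0.4985 = 0.025 mm.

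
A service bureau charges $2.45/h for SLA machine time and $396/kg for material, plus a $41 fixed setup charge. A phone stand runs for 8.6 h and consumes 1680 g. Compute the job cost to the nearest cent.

$727.35

Time charge = 2.45 × 8.6, so $21.07.
Material charge = 396 × 1680/1000 = $665.28.
Adding setup: 21.07 + 665.28 + 41 → $727.35.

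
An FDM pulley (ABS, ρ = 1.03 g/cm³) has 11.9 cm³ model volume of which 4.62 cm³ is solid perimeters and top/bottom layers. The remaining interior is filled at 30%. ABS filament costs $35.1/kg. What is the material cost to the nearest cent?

Interior volume: 11.9 − 4.62 → 7.28 cm³.
Deposited infill = 0.30 × 7.28, so 2.184 cm³.
Total printed volume: 4.62 + 2.184 → 6.804 cm³.
Mass = 6.804 × 1.03 = 7.00812 g.
Cost = 7.00812 g / 1000 × $35.1/kg = $0.25.

$0.25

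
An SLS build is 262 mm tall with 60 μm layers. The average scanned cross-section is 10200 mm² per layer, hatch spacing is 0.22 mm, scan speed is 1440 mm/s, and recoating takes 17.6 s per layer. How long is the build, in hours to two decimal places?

Layers = ⌈262/0.06⌉ = 4367.
Per-layer scan distance = 10200 / 0.22, so 46363.6 mm.
Per-layer scan time = 46363.6 / 1440, so 32.1969 s.
Layer cycle: 32.1969 + 17.6 → 49.7969 s.
Build time = 4367 × 49.7969 = 217463.0623 s = 60.41 hours.

60.41 hours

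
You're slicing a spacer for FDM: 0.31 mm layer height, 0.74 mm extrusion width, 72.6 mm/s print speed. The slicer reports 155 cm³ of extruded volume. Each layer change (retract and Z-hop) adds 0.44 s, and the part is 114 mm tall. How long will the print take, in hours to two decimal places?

2.63 hours

Bead cross-section: 0.31 × 0.74 → 0.2294 mm².
Total extruded path = 155000/0.2294 = 675675.7 mm.
Extrusion time: 675675.7 / 72.6 → 9306.8 s.
Layer count = ceil(114 / 0.31) = 368.
Layer-change overhead: 368 × 0.44 → 161.92 s.
Altogether 9306.8 + 161.92 = 9468.72 s, i.e. 2.63 hours.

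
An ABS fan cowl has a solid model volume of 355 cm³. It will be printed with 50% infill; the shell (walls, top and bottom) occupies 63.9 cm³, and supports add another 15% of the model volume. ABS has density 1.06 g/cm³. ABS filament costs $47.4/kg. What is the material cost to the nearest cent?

Volume inside the shell: 355 − 63.9 → 291.1 cm³.
Deposited infill = 0.50 × 291.1, so 145.55 cm³.
Support: 0.15 × 355 → 53.25 cm³.
Total extruded = 63.9 + 145.55 + 53.25, so 262.7 cm³.
Mass: 262.7 × 1.06 → 278.462 g.
At $47.4/kg: 278.462/1000 × 47.4 = $13.20.

$13.20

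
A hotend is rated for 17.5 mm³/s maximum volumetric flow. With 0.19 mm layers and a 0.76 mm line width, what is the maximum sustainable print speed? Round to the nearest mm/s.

A = 0.19 × 0.76, so 0.1444 mm².
v_max = Q/A = 17.5/0.1444 = 121.19 mm/s → 121 mm/s.

121 mm/s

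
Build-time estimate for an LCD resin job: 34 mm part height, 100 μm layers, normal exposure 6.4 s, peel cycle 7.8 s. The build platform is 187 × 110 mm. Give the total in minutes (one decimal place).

80.5 minutes

Number of layers: 34 / 0.1 → 340 (rounded up).
Each layer takes = 6.4 + 7.8 = 14.2 s.
Total = 340 × 14.2 = 4828 s = 80.5 minutes.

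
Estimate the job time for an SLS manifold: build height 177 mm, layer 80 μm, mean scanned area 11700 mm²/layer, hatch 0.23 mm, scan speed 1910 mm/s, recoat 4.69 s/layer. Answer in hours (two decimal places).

19.26 hours

Layers = ⌈177/0.08⌉ = 2213.
Scan path per layer = 11700 / 0.23, so 50869.6 mm.
Scan time per layer = 50869.6 / 1910 = 26.6333 s.
Time per layer = 26.6333 + 4.69, so 31.3233 s.
2213 layers × 31.3233 s/layer = 69318.4629 s, i.e. 19.26 hours.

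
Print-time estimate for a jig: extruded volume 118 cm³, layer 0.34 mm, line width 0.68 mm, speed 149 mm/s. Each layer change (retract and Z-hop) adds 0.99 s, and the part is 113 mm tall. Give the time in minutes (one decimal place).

Line area = 0.34 × 0.68 = 0.2312 mm².
Toolpath length = 118 cm³ / 0.2312 mm² = 118000 / 0.2312 = 510380.6 mm.
Print-move time = 510380.6 / 149, so 3425.4 s.
Layer count = ceil(113 / 0.34) = 333.
Z-hop total = 333 × 0.99, so 329.67 s.
Altogether 3425.4 + 329.67 = 3755.07 s, i.e. 62.6 minutes.

62.6 minutes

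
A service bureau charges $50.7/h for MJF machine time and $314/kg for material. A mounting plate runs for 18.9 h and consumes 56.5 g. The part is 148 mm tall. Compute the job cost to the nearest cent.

Machine-time cost = 50.7 × 18.9 = $958.23.
Material charge = 314 × 56.5/1000 = $17.741.
Total = 958.23 + 17.741 = 975.971 ≈ $975.97.

$975.97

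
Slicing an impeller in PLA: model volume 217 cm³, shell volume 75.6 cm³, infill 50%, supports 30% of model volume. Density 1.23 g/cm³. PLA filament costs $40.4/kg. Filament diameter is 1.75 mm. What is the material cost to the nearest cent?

Infill region = 217 − 75.6, so 141.4 cm³.
Infill deposited: 0.50 × 141.4 → 70.7 cm³.
Support = 0.30 × 217 = 65.1 cm³.
Deposited volume: 75.6 + 70.7 + 65.1 → 211.4 cm³.
Mass: 211.4 × 1.23 → 260.022 g.
Cost = 260.022 g / 1000 × $40.4/kg = $10.50.

$10.50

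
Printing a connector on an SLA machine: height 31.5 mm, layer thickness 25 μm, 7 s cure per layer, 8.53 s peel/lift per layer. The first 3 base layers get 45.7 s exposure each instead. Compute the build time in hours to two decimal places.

5.47 hours

Layer count = ceil(31.5 / 0.025) = 1260.
Bottom layers = 3 × (45.7 + 8.53) = 162.69 s.
Normal layers: 1257 × (7 + 8.53) → 19521.21 s.
Total = 162.69 + 19521.21 = 19683.9 s = 5.47 hours.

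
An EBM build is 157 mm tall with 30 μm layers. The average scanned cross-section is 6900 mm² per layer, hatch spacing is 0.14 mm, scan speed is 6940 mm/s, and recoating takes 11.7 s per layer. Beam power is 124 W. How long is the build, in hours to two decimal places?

27.34 hours

Number of layers: 157 / 0.03 → 5234 (rounded up).
Hatch length per layer: 6900 / 0.14 → 49285.7 mm.
Beam time per layer: 49285.7 / 6940 → 7.1017 s.
Time per layer = 7.1017 + 11.7, so 18.8017 s.
5234 layers × 18.8017 s/layer = 98408.0978 s, i.e. 27.34 hours.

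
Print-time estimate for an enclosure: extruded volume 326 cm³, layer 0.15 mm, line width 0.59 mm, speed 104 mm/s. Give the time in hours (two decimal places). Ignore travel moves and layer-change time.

Bead cross-section: 0.15 × 0.59 → 0.0885 mm².
Total extruded path = 326000/0.0885 = 3683615.8 mm.
Print-move time = 3683615.8 / 104 = 35419.4 s.
35419.4 s = 9.84 hours.

9.84 hours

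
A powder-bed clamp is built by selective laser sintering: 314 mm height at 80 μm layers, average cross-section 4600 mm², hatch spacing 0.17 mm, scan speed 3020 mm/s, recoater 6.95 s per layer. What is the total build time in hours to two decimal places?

Layer count = ceil(314 / 0.08) = 3925.
Per-layer scan distance = 4600 / 0.17 = 27058.8 mm.
Laser time per layer = 27058.8 / 3020 = 8.9599 s.
Per-layer time = 8.9599 + 6.95 = 15.9099 s.
Build time = 3925 × 15.9099 = 62446.3575 s = 17.35 hours.

17.35 hours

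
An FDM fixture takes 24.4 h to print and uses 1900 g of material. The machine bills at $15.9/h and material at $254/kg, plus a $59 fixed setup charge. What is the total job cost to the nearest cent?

Machine-time cost = 15.9 × 24.4, so $387.96.
Material charge = 254 × 1900/1000 = $482.60.
Adding setup: 387.96 + 482.60 + 59 → $929.56.

$929.56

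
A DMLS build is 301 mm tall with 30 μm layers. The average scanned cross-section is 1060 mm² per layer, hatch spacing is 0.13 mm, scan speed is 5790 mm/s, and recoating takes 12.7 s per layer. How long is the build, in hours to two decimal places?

39.32 hours

Layers = ⌈301/0.03⌉ = 10034.
Hatch length per layer: 1060 / 0.13 → 8153.8 mm.
Per-layer scan time: 8153.8 / 5790 → 1.4083 s.
Time per layer: 1.4083 + 12.7 → 14.1083 s.
Total: 10034 × 14.1083 s = 141562.6822 s → 39.32 hours.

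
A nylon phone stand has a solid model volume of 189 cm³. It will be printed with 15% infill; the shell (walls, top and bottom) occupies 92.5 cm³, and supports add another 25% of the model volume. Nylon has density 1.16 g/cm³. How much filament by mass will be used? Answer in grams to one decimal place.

Infill region = 189 − 92.5 = 96.5 cm³.
Infill deposited: 0.15 × 96.5 → 14.475 cm³.
Support = 0.25 × 189, so 47.25 cm³.
Total extruded = 92.5 + 14.475 + 47.25 = 154.225 cm³.
Mass = 154.225 × 1.16, so 178.901 g.

178.9 g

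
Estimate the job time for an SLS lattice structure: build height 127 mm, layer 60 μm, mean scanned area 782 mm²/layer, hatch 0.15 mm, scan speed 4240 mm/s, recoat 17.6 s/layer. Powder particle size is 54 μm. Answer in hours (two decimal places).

11.07 hours

Number of layers: 127 / 0.06 → 2117 (rounded up).
Hatch length per layer: 782 / 0.15 → 5213.3 mm.
Laser time per layer = 5213.3 / 4240, so 1.2296 s.
Layer cycle: 1.2296 + 17.6 → 18.8296 s.
Total: 2117 × 18.8296 s = 39862.2632 s → 11.07 hours.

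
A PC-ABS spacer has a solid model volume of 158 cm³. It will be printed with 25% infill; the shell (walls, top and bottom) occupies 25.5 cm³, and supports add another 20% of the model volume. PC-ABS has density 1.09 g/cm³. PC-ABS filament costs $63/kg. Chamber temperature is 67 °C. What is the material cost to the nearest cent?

$6.20

Infill region = 158 − 25.5, so 132.5 cm³.
Deposited infill = 0.25 × 132.5, so 33.125 cm³.
Support: 0.20 × 158 → 31.6 cm³.
Total extruded: 25.5 + 33.125 + 31.6 → 90.225 cm³.
Mass = 90.225 × 1.09, so 98.34525 g.
At $63/kg: 98.34525/1000 × 63 = $6.20.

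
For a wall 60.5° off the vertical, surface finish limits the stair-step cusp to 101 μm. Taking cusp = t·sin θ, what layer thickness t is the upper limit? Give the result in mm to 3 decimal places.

Layer height = cusp / sin(60.5°) = 0.101 / 0.8704 = 0.116 mm.

0.116 mm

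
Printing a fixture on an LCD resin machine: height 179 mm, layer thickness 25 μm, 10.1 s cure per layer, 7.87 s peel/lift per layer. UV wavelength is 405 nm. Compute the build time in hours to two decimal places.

Layers = ⌈179/0.025⌉ = 7160.
Cycle time: 10.1 + 7.87 → 17.97 s.
Build time: 7160 × 17.97 s = 128665.2 s, i.e. 35.74 hours.

35.74 hours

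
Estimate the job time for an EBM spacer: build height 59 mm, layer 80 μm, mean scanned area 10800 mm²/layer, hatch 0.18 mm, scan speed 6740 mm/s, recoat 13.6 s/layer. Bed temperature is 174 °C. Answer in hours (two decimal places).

4.61 hours

Layers = ⌈59/0.08⌉ = 738.
Hatch length per layer = 10800 / 0.18, so 60000 mm.
Scan time per layer = 60000 / 6740, so 8.9021 s.
Per-layer time: 8.9021 + 13.6 → 22.5021 s.
Build time = 738 × 22.5021 = 16606.5498 s = 4.61 hours.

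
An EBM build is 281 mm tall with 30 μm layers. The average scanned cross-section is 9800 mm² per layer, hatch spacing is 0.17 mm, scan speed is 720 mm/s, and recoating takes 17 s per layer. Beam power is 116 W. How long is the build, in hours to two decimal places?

Number of layers: 281 / 0.03 → 9367 (rounded up).
Scan path per layer: 9800 / 0.17 → 57647.1 mm.
Scan time per layer: 57647.1 / 720 → 80.0654 s.
Per-layer time = 80.0654 + 17 = 97.0654 s.
9367 layers × 97.0654 s/layer = 909211.6018 s, i.e. 252.56 hours.

252.56 hours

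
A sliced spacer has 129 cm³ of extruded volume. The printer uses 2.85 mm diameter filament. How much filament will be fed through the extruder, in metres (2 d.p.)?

Cross-section of 2.85 mm filament: π·(2.85/2)² = 6.3794 mm².
L = 129000 mm³ / 6.3794 mm² = 20221.34 mm, i.e. 20.22 m.

20.22 m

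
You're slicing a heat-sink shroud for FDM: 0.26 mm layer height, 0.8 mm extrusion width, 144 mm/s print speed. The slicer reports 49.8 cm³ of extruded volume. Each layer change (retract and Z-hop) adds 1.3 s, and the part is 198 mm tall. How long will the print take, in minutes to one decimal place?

44.2 minutes

Extrusion cross-section: 0.26 × 0.8 → 0.208 mm².
Total extruded path = 49800/0.208 = 239423.1 mm.
Extrusion time = 239423.1 / 144 = 1662.7 s.
Layer count = ceil(198 / 0.26) = 762.
Z-hop total = 762 × 1.3 = 990.6 s.
Total = 1662.7 + 990.6 = 2653.3 s = 44.2 minutes.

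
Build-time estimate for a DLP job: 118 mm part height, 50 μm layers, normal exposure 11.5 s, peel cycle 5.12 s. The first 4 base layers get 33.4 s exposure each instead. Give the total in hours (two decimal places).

Number of layers: 118 / 0.05 → 2360 (rounded up).
Base layers = 4 × (33.4 + 5.12), so 154.08 s.
Remaining layers = 2356 × (11.5 + 5.12), so 39156.72 s.
Sum: 154.08 + 39156.72 = 39310.8 s → 10.92 hours.

10.92 hours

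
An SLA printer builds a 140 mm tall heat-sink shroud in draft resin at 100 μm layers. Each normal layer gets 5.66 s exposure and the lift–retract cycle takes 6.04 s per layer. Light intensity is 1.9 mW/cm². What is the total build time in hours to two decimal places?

4.55 hours

Layer count = ceil(140 / 0.1) = 1400.
Per-layer time = 5.66 + 6.04 = 11.7 s.
Build time: 1400 × 11.7 s = 16380 s, i.e. 4.55 hours.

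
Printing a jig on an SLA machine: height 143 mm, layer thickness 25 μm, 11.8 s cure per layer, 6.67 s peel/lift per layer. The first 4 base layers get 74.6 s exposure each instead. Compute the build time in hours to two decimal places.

29.42 hours

Layer count = ceil(143 / 0.025) = 5720.
Bottom layers: 4 × (74.6 + 6.67) → 325.08 s.
Regular layers = 5716 × (11.8 + 6.67), so 105574.52 s.
Total = 325.08 + 105574.52 = 105899.6 s = 29.42 hours.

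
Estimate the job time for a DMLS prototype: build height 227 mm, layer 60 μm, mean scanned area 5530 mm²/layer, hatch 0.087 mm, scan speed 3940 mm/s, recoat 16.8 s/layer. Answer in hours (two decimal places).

34.62 hours

Layer count = ceil(227 / 0.06) = 3784.
Per-layer scan distance = 5530 / 0.087, so 63563.2 mm.
Per-layer scan time: 63563.2 / 3940 → 16.1328 s.
Layer cycle = 16.1328 + 16.8 = 32.9328 s.
3784 layers × 32.9328 s/layer = 124617.7152 s, i.e. 34.62 hours.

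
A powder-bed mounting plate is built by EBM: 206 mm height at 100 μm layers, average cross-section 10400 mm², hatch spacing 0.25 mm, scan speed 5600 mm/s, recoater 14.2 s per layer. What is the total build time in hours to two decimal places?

Number of layers: 206 / 0.1 → 2060 (rounded up).
Scan path per layer: 10400 / 0.25 → 41600 mm.
Beam time per layer = 41600 / 5600 = 7.4286 s.
Time per layer: 7.4286 + 14.2 → 21.6286 s.
2060 layers × 21.6286 s/layer = 44554.916 s, i.e. 12.38 hours.

12.38 hours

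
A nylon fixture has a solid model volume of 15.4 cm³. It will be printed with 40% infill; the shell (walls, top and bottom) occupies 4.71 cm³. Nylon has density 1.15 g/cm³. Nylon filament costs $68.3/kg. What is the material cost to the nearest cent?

Interior volume = 15.4 − 4.71 = 10.69 cm³.
Infill volume: 0.40 × 10.69 → 4.276 cm³.
Total extruded = 4.71 + 4.276, so 8.986 cm³.
Mass: 8.986 × 1.15 → 10.3339 g.
At $68.3/kg: 10.3339/1000 × 68.3 = $0.71.

$0.71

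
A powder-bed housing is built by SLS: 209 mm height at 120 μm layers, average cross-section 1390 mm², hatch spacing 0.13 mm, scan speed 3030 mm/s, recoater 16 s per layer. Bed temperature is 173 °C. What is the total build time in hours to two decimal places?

Layers = ⌈209/0.12⌉ = 1742.
Hatch length per layer: 1390 / 0.13 → 10692.3 mm.
Laser time per layer = 10692.3 / 3030, so 3.5288 s.
Per-layer time: 3.5288 + 16 → 19.5288 s.
1742 layers × 19.5288 s/layer = 34019.1696 s, i.e. 9.45 hours.

9.45 hours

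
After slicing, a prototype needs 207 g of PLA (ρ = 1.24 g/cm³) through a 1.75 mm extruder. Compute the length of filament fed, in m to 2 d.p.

Volume = 207 g / 1.24 g·cm⁻³ = 166.9355 cm³ = 166935.5 mm³.
A = π r² = π × 0.875² = 2.4053 mm².
Length = 166935.5 / 2.4053 = 69403.19 mm = 69.40 m.

69.40 m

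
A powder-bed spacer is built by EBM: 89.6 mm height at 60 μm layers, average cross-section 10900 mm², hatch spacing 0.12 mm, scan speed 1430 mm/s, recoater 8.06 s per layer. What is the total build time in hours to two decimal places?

Layers = ⌈89.6/0.06⌉ = 1494.
Hatch length per layer = 10900 / 0.12 = 90833.3 mm.
Per-layer scan time: 90833.3 / 1430 → 63.5198 s.
Per-layer time = 63.5198 + 8.06, so 71.5798 s.
Build time = 1494 × 71.5798 = 106940.2212 s = 29.71 hours.

29.71 hours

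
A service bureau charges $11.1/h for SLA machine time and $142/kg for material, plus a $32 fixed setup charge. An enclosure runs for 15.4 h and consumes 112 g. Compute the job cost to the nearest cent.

Time charge = 11.1 × 15.4, so $170.94.
Feedstock cost = 142 × 112/1000 = $15.904.
Total = 170.94 + 15.904 + 32 = 218.844 ≈ $218.84.

$218.84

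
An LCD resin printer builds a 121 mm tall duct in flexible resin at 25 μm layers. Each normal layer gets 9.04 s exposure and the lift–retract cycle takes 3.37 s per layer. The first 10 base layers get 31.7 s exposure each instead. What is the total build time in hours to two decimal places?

16.75 hours

Layers = ⌈121/0.025⌉ = 4840.
Base layers = 10 × (31.7 + 3.37), so 350.7 s.
Remaining layers: 4830 × (9.04 + 3.37) → 59940.3 s.
Sum: 350.7 + 59940.3 = 60291 s → 16.75 hours.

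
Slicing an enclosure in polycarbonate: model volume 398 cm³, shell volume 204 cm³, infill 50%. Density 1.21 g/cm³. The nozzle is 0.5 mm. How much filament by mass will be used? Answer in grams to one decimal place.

364.2 g

Volume inside the shell: 398 − 204 → 194 cm³.
Deposited infill = 0.50 × 194 = 97 cm³.
Total extruded = 204 + 97 = 301 cm³.
Mass: 301 × 1.21 → 364.21 g.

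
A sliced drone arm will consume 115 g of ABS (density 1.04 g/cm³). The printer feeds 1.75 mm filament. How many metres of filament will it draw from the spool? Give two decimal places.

45.97 m

Volume = 115 g / 1.04 g·cm⁻³ = 110.5769 cm³ = 110576.9 mm³.
A = π r² = π × 0.875² = 2.4053 mm².
Length = 110576.9 / 2.4053 = 45972.19 mm = 45.97 m.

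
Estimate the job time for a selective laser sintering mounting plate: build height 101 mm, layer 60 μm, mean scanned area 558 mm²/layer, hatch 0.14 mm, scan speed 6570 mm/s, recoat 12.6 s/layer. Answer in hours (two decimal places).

6.18 hours

Layers = ⌈101/0.06⌉ = 1684.
Per-layer scan distance = 558 / 0.14, so 3985.7 mm.
Scan time per layer = 3985.7 / 6570 = 0.6067 s.
Time per layer: 0.6067 + 12.6 → 13.2067 s.
Build time = 1684 × 13.2067 = 22240.0828 s = 6.18 hours.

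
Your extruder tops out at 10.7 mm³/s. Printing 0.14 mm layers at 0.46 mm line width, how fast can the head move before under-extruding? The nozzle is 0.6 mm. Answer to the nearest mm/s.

166 mm/s

A = 0.14 × 0.46 = 0.0644 mm².
v_max = Q/A = 10.7/0.0644 = 166.15 mm/s → 166 mm/s.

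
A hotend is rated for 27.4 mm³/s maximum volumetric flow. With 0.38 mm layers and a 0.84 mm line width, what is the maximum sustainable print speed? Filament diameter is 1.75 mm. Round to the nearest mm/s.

A = 0.38 × 0.84 = 0.3192 mm².
v_max = Q/A = 27.4/0.3192 = 85.84 mm/s → 86 mm/s.

86 mm/s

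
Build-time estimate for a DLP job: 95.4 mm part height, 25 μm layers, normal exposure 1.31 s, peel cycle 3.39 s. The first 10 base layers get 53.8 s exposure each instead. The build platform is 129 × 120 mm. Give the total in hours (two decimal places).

Layers = ⌈95.4/0.025⌉ = 3816.
Bottom layers = 10 × (53.8 + 3.39), so 571.9 s.
Remaining layers = 3806 × (1.31 + 3.39), so 17888.2 s.
Sum: 571.9 + 17888.2 = 18460.1 s → 5.13 hours.

5.13 hours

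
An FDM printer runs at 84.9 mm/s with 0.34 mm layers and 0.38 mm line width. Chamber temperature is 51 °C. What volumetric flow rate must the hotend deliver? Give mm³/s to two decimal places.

10.97

Bead cross-section: 0.34 × 0.38 → 0.1292 mm².
Q = v·A = 84.9 × 0.1292 = 10.97 mm³/s.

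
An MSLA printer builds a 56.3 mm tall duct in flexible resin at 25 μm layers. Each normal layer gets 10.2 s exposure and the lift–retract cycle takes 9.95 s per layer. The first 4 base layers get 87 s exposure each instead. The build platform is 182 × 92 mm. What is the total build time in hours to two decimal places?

12.69 hours

Layers = ⌈56.3/0.025⌉ = 2252.
Bottom layers: 4 × (87 + 9.95) → 387.8 s.
Regular layers = 2248 × (10.2 + 9.95) = 45297.2 s.
Sum: 387.8 + 45297.2 = 45685 s → 12.69 hours.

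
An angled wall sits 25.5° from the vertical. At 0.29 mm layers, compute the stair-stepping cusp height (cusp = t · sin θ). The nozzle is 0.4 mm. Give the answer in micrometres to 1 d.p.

h_c = t·sin θ = 0.29 × 0.4305 = 0.124845 mm (124.8 μm).

124.8 μm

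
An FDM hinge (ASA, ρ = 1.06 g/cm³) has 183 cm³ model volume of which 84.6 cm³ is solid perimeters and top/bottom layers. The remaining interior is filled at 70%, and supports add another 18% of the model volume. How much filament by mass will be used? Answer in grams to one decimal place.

197.6 g

Interior volume: 183 − 84.6 → 98.4 cm³.
Deposited infill = 0.70 × 98.4, so 68.88 cm³.
Support: 0.18 × 183 → 32.94 cm³.
Total extruded = 84.6 + 68.88 + 32.94, so 186.42 cm³.
Mass = 186.42 × 1.06 = 197.6052 g.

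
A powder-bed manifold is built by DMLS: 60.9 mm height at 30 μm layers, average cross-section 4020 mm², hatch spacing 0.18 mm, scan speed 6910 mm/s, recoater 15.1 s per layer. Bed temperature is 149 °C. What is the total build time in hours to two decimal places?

Number of layers: 60.9 / 0.03 → 2030 (rounded up).
Per-layer scan distance = 4020 / 0.18, so 22333.3 mm.
Laser time per layer = 22333.3 / 6910 = 3.232 s.
Layer cycle: 3.232 + 15.1 → 18.332 s.
Total: 2030 × 18.332 s = 37213.96 s → 10.34 hours.

10.34 hours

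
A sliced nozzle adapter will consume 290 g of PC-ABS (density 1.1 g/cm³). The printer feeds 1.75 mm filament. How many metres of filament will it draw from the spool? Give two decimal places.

Extruded volume: 290/1.1 = 263.6364 cm³ (263636.4 mm³).
A = π r² = π × 0.875² = 2.4053 mm².
Length = 263636.4 / 2.4053 = 109606.45 mm = 109.61 m.

109.61 m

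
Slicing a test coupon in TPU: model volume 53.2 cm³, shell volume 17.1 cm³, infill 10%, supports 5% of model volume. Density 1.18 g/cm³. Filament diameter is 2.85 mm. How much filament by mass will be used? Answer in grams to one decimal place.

27.6 g

Volume inside the shell: 53.2 − 17.1 → 36.1 cm³.
Infill volume: 0.10 × 36.1 → 3.61 cm³.
Support = 0.05 × 53.2, so 2.66 cm³.
Deposited volume = 17.1 + 3.61 + 2.66, so 23.37 cm³.
Mass = 23.37 × 1.18 = 27.5766 g.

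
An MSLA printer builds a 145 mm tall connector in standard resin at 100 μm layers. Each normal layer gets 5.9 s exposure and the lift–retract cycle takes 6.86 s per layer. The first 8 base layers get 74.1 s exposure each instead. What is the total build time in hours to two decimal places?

5.29 hours

Layers = ⌈145/0.1⌉ = 1450.
Base layers = 8 × (74.1 + 6.86) = 647.68 s.
Regular layers = 1442 × (5.9 + 6.86) = 18399.92 s.
Sum: 647.68 + 18399.92 = 19047.6 s → 5.29 hours.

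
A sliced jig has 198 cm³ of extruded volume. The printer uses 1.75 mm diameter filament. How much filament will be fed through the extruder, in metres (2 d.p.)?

Cross-section of 1.75 mm filament: π·(1.75/2)² = 2.4053 mm².
L = 198000 mm³ / 2.4053 mm² = 82318.21 mm, i.e. 82.32 m.

82.32 m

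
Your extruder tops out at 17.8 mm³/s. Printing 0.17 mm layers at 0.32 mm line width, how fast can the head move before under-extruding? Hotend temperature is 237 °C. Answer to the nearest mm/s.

327 mm/s

Extrusion cross-section = 0.17 × 0.32 = 0.0544 mm².
Max speed = 17.8 / 0.0544 = 327.21 ≈ 327 mm/s.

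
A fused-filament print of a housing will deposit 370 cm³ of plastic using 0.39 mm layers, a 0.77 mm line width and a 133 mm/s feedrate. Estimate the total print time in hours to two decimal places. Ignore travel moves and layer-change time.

Extrusion cross-section = 0.39 × 0.77, so 0.3003 mm².
Toolpath length = 370 cm³ / 0.3003 mm² = 370000 / 0.3003 = 1232101.2 mm.
Print-move time = 1232101.2 / 133, so 9263.9 s.
9263.9 s = 2.57 hours.

2.57 hours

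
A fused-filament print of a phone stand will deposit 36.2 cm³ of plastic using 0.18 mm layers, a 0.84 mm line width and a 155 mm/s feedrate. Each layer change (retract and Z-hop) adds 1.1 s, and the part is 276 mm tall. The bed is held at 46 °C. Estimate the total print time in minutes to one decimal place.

53.9 minutes

Bead cross-section: 0.18 × 0.84 → 0.1512 mm².
Path length: 36200 mm³ / 0.1512 mm² → 239418 mm.
Time extruding = 239418 / 155 = 1544.6 s.
Layers = ⌈276/0.18⌉ = 1534.
Non-print overhead = 1534 × 1.1 = 1687.4 s.
Altogether 1544.6 + 1687.4 = 3232 s, i.e. 53.9 minutes.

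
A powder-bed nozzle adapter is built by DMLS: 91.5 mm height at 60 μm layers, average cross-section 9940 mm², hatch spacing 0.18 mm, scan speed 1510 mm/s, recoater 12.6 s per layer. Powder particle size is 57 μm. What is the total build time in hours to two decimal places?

20.83 hours

Number of layers: 91.5 / 0.06 → 1525 (rounded up).
Hatch length per layer = 9940 / 0.18 = 55222.2 mm.
Laser time per layer = 55222.2 / 1510 = 36.571 s.
Layer cycle = 36.571 + 12.6, so 49.171 s.
Build time = 1525 × 49.171 = 74985.775 s = 20.83 hours.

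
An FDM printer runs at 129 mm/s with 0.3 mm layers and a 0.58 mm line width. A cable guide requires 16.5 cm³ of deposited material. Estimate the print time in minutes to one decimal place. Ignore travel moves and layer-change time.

12.3 minutes

Extrusion cross-section = 0.3 × 0.58 = 0.174 mm².
Path length: 16500 mm³ / 0.174 mm² → 94827.6 mm.
Time extruding: 94827.6 / 129 → 735.1 s.
Converting: 735.1 s = 12.3 minutes.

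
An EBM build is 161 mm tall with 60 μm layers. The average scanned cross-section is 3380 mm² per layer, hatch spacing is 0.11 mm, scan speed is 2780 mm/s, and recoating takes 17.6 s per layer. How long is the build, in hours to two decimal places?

Layers = ⌈161/0.06⌉ = 2684.
Hatch length per layer = 3380 / 0.11 = 30727.3 mm.
Beam time per layer = 30727.3 / 2780 = 11.053 s.
Layer cycle = 11.053 + 17.6 = 28.653 s.
2684 layers × 28.653 s/layer = 76904.652 s, i.e. 21.36 hours.

21.36 hours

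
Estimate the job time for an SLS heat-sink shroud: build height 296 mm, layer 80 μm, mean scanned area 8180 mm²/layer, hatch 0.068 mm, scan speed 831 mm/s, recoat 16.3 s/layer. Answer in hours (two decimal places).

Number of layers: 296 / 0.08 → 3700 (rounded up).
Hatch length per layer = 8180 / 0.068 = 120294.1 mm.
Laser time per layer = 120294.1 / 831, so 144.7582 s.
Per-layer time = 144.7582 + 16.3 = 161.0582 s.
Total: 3700 × 161.0582 s = 595915.34 s → 165.53 hours.

165.53 hours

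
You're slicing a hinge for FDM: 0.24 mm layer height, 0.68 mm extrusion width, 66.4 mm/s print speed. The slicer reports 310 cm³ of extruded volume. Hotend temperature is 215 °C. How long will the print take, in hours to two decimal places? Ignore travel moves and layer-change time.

Bead cross-section = 0.24 × 0.68, so 0.1632 mm².
Total extruded path = 310000/0.1632 = 1899509.8 mm.
Extrusion time = 1899509.8 / 66.4, so 28607.1 s.
Converting: 28607.1 s = 7.95 hours.

7.95 hours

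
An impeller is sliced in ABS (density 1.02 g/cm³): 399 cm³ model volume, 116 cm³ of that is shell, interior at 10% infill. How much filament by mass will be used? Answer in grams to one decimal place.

Interior volume: 399 − 116 → 283 cm³.
Infill volume = 0.10 × 283, so 28.3 cm³.
Total extruded: 116 + 28.3 → 144.3 cm³.
Mass: 144.3 × 1.02 → 147.186 g.

147.2 g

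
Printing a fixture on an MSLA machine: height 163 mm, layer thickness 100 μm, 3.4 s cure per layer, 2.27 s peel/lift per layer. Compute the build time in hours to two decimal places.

Number of layers: 163 / 0.1 → 1630 (rounded up).
Cycle time = 3.4 + 2.27, so 5.67 s.
Build time: 1630 × 5.67 s = 9242.1 s, i.e. 2.57 hours.

2.57 hours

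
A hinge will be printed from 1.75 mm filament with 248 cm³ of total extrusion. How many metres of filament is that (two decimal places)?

103.11 m

Cross-section of 1.75 mm filament: π·(1.75/2)² = 2.4053 mm².
L = 248000 mm³ / 2.4053 mm² = 103105.64 mm, i.e. 103.11 m.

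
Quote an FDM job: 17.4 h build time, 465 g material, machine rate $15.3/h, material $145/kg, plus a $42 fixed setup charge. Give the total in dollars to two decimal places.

$375.65

Time charge = 15.3 × 17.4, so $266.22.
Material cost = 145 × 465/1000, so $67.425.
Adding setup: 266.22 + 67.425 + 42 → 375.645 ≈ $375.65.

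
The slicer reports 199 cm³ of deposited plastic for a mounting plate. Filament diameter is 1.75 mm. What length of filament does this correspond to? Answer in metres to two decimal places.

82.73 m

Filament cross-section = π × (1.75/2)² = 2.4053 mm².
Length = 199 cm³ / 2.4053 mm² = 199000 / 2.4053 = 82733.96 mm = 82.73 m.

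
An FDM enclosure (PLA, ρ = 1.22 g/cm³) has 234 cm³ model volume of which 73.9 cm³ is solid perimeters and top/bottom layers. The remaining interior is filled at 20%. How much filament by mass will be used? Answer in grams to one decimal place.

129.2 g

Interior volume = 234 − 73.9, so 160.1 cm³.
Infill deposited = 0.20 × 160.1 = 32.02 cm³.
Total extruded = 73.9 + 32.02 = 105.92 cm³.
Mass: 105.92 × 1.22 → 129.2224 g.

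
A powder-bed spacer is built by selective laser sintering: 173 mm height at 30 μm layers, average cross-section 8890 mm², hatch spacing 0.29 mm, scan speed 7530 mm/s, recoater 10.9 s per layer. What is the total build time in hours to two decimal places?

23.98 hours

Layer count = ceil(173 / 0.03) = 5767.
Hatch length per layer: 8890 / 0.29 → 30655.2 mm.
Scan time per layer = 30655.2 / 7530, so 4.0711 s.
Per-layer time = 4.0711 + 10.9, so 14.9711 s.
Build time = 5767 × 14.9711 = 86338.3337 s = 23.98 hours.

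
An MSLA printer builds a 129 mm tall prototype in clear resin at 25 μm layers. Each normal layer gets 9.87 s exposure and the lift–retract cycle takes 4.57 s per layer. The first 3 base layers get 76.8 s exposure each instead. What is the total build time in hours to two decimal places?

Layers = ⌈129/0.025⌉ = 5160.
Burn-in layers = 3 × (76.8 + 4.57) = 244.11 s.
Normal layers: 5157 × (9.87 + 4.57) → 74467.08 s.
Total = 244.11 + 74467.08 = 74711.19 s = 20.75 hours.

20.75 hours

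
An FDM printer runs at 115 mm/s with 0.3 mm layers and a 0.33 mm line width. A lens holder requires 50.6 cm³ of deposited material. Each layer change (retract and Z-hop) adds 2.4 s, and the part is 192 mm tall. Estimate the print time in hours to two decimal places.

1.66 hours

Bead cross-section: 0.3 × 0.33 → 0.099 mm².
Path length: 50600 mm³ / 0.099 mm² → 511111.1 mm.
Print-move time: 511111.1 / 115 → 4444.4 s.
Layer count = ceil(192 / 0.3) = 640.
Non-print overhead = 640 × 2.4 = 1536 s.
Altogether 4444.4 + 1536 = 5980.4 s, i.e. 1.66 hours.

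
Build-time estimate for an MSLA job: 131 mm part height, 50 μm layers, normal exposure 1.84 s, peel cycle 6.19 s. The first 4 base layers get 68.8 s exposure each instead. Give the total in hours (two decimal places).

Number of layers: 131 / 0.05 → 2620 (rounded up).
Burn-in layers: 4 × (68.8 + 6.19) → 299.96 s.
Remaining layers: 2616 × (1.84 + 6.19) → 21006.48 s.
Total = 299.96 + 21006.48 = 21306.44 s = 5.92 hours.

5.92 hours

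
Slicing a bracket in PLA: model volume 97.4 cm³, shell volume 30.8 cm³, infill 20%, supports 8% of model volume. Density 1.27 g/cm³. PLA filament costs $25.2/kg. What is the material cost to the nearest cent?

$1.66

Volume inside the shell = 97.4 − 30.8, so 66.6 cm³.
Infill deposited = 0.20 × 66.6 = 13.32 cm³.
Support = 0.08 × 97.4, so 7.792 cm³.
Total extruded = 30.8 + 13.32 + 7.792, so 51.912 cm³.
Mass = 51.912 × 1.27, so 65.92824 g.
At $25.2/kg: 65.92824/1000 × 25.2 = $1.66.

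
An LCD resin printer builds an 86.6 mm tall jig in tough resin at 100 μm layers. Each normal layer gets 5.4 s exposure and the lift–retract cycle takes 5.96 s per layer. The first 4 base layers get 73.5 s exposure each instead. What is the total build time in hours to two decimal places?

Number of layers: 86.6 / 0.1 → 866 (rounded up).
Bottom layers = 4 × (73.5 + 5.96) = 317.84 s.
Remaining layers: 862 × (5.4 + 5.96) → 9792.32 s.
Sum: 317.84 + 9792.32 = 10110.16 s → 2.81 hours.

2.81 hours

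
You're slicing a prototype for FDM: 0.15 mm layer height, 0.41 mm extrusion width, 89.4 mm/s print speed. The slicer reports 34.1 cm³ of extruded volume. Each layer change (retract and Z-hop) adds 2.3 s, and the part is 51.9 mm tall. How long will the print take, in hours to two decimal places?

Bead cross-section: 0.15 × 0.41 → 0.0615 mm².
Path length: 34100 mm³ / 0.0615 mm² → 554471.5 mm.
Time extruding = 554471.5 / 89.4, so 6202.1 s.
Layers = ⌈51.9/0.15⌉ = 346.
Layer-change overhead = 346 × 2.3 = 795.8 s.
Altogether 6202.1 + 795.8 = 6997.9 s, i.e. 1.94 hours.

1.94 hours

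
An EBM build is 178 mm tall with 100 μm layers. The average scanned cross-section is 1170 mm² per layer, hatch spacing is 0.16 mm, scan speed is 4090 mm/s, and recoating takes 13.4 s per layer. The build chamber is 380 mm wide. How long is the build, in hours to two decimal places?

7.51 hours

Layers = ⌈178/0.1⌉ = 1780.
Scan path per layer: 1170 / 0.16 → 7312.5 mm.
Per-layer scan time = 7312.5 / 4090 = 1.7879 s.
Time per layer = 1.7879 + 13.4, so 15.1879 s.
1780 layers × 15.1879 s/layer = 27034.462 s, i.e. 7.51 hours.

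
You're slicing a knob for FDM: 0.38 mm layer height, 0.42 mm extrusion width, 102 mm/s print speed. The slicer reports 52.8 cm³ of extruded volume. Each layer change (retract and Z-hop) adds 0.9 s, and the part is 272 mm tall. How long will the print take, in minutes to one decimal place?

64.8 minutes

Extrusion cross-section: 0.38 × 0.42 → 0.1596 mm².
Path length: 52800 mm³ / 0.1596 mm² → 330827.1 mm.
Print-move time: 330827.1 / 102 → 3243.4 s.
Number of layers: 272 / 0.38 → 716 (rounded up).
Non-print overhead: 716 × 0.9 → 644.4 s.
Altogether 3243.4 + 644.4 = 3887.8 s, i.e. 64.8 minutes.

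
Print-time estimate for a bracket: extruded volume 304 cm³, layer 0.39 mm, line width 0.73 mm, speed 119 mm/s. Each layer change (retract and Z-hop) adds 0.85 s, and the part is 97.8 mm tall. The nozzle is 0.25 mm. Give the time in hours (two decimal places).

Extrusion cross-section = 0.39 × 0.73, so 0.2847 mm².
Path length: 304000 mm³ / 0.2847 mm² → 1067790.7 mm.
Print-move time: 1067790.7 / 119 → 8973 s.
Layer count = ceil(97.8 / 0.39) = 251.
Non-print overhead = 251 × 0.85, so 213.35 s.
Altogether 8973 + 213.35 = 9186.35 s, i.e. 2.55 hours.

2.55 hours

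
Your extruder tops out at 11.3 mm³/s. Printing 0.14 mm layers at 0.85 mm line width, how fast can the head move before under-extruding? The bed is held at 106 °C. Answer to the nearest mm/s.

95 mm/s

A: 0.14 × 0.85 → 0.119 mm².
v_max = Q/A = 11.3/0.119 = 94.96 mm/s → 95 mm/s.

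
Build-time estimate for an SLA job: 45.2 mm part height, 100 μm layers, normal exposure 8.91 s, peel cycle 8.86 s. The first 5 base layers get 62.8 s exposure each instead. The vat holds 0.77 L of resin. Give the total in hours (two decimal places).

Layers = ⌈45.2/0.1⌉ = 452.
Base layers: 5 × (62.8 + 8.86) → 358.3 s.
Remaining layers = 447 × (8.91 + 8.86) = 7943.19 s.
Total = 358.3 + 7943.19 = 8301.49 s = 2.31 hours.

2.31 hours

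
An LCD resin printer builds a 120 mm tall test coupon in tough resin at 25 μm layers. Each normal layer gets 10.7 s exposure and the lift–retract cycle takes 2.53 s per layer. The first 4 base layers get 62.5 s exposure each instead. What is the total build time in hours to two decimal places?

Layer count = ceil(120 / 0.025) = 4800.
Burn-in layers = 4 × (62.5 + 2.53), so 260.12 s.
Remaining layers: 4796 × (10.7 + 2.53) → 63451.08 s.
Sum: 260.12 + 63451.08 = 63711.2 s → 17.70 hours.

17.70 hours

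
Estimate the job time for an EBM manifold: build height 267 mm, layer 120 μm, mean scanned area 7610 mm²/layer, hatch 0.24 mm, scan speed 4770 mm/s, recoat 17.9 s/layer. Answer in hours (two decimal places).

15.17 hours

Layer count = ceil(267 / 0.12) = 2225.
Per-layer scan distance: 7610 / 0.24 → 31708.3 mm.
Beam time per layer = 31708.3 / 4770 = 6.6474 s.
Time per layer: 6.6474 + 17.9 → 24.5474 s.
2225 layers × 24.5474 s/layer = 54617.965 s, i.e. 15.17 hours.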